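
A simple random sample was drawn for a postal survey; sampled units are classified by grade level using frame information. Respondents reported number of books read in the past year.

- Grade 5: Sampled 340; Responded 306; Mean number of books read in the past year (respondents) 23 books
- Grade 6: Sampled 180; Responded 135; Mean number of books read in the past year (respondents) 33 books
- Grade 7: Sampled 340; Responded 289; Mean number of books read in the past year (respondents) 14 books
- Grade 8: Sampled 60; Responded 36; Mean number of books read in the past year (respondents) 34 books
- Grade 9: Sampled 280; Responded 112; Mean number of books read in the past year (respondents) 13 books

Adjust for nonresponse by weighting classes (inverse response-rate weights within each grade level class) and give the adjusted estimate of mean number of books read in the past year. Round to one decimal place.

20.2

Response rates by class: Grade 5 306/340 = 90%, Grade 6 135/180 = 75%, Grade 7 289/340 = 85%, Grade 8 36/60 = 60%, Grade 9 112/280 = 40%.
Each respondent's weight = sampled/responded in their class; summing within a class gives n_sampled, so:
  Grade 5: 340 × 23 = 7820
  Grade 6: 180 × 33 = 5940
  Grade 7: 340 × 14 = 4760
  Grade 8: 60 × 34 = 2040
  Grade 9: 280 × 13 = 3640
Adjusted estimate = 24,200 / 1,200 = 20.1667 → 20.2.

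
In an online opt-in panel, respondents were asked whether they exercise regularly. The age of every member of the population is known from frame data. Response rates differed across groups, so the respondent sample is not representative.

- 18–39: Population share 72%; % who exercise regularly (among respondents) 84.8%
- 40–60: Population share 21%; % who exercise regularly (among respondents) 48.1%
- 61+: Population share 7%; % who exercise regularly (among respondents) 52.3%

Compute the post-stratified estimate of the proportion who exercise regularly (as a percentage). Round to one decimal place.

Reweight to the known age distribution:
  18–39: 0.72 × 84.8 = 61.056
  40–60: 0.21 × 48.1 = 10.101
  61+: 0.07 × 52.3 = 3.661
Post-stratified estimate = 74.818 → 74.8%.

74.8%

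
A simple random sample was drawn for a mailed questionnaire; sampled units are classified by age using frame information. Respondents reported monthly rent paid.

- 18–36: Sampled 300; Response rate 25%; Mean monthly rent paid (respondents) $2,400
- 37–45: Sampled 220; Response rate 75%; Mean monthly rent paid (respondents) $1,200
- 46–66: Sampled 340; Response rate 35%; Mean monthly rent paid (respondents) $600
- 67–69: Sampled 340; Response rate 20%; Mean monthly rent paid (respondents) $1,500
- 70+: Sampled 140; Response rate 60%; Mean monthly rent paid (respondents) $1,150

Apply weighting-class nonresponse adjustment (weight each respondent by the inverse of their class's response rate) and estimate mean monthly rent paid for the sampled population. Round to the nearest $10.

Weighting each respondent by the inverse class response rate inflates each class back to its sampled size, so the class weight is n_sampled:
  18–36: 300 × 2400 = 720,000
  37–45: 220 × 1200 = 264,000
  46–66: 340 × 600 = 204,000
  67–69: 340 × 1500 = 510,000
  70+: 140 × 1150 = 161,000
Adjusted estimate = 1,859,000 / 1,340 = 1387.31 → $1,390.

$1,390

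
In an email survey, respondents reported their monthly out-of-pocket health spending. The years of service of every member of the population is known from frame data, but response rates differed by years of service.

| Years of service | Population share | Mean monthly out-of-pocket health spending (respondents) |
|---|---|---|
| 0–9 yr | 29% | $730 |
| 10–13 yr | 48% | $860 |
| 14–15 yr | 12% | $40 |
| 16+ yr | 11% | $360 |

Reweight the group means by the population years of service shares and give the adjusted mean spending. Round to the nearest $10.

$670

Reweight to the known years of service distribution:
  0–9 yr: 0.29 × 730 = 211.7
  10–13 yr: 0.48 × 860 = 412.8
  14–15 yr: 0.12 × 40 = 4.8
  16+ yr: 0.11 × 360 = 39.6
Post-stratified estimate = 668.9 → $670.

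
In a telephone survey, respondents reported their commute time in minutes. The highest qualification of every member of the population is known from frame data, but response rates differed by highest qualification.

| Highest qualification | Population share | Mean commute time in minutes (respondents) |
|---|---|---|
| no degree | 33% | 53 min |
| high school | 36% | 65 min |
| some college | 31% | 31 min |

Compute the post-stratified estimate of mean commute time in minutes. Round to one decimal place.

Weight each group's respondent value by its population share:
  no degree: 0.33 × 53 = 17.49
  high school: 0.36 × 65 = 23.4
  some college: 0.31 × 31 = 9.61
Post-stratified estimate = 50.5 → 50.5.

50.5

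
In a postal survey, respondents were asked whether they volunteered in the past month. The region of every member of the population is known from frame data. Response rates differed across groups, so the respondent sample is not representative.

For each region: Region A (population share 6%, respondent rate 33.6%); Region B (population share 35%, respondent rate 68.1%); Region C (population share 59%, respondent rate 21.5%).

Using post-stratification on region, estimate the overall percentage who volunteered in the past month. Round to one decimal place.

Reweight to the known region distribution:
  Region A: 0.06 × 33.6 = 2.016
  Region B: 0.35 × 68.1 = 23.835
  Region C: 0.59 × 21.5 = 12.685
Post-stratified estimate = 38.536 → 38.5%.

38.5%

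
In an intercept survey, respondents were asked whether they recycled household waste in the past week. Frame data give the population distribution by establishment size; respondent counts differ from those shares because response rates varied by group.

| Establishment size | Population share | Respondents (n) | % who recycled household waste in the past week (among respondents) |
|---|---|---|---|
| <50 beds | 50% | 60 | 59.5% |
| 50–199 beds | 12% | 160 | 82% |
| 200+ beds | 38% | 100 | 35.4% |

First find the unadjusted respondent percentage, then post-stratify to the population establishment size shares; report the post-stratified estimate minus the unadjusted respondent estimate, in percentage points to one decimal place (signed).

Naive respondent-only estimate (weights = respondent counts):
  (60/320)×59.5 + (160/320)×82 + (100/320)×35.4 = 63.2188%
Post-stratified estimate weights by population shares:
  0.5×59.5 + 0.12×82 + 0.38×35.4 = 53.042%
Difference = 53.042 − 63.2188 = -10.1767 pp.

-10.2 percentage points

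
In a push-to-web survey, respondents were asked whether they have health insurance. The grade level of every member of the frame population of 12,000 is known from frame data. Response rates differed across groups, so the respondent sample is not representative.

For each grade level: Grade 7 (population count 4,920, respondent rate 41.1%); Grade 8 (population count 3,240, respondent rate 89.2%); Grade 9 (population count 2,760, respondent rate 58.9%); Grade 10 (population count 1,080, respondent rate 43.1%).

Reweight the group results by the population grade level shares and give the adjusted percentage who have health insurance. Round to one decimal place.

58.4%

Reweight to the known grade level distribution:
  Grade 7: (4,920/12,000) × 41.1 = 16.851
  Grade 8: (3,240/12,000) × 89.2 = 24.084
  Grade 9: (2,760/12,000) × 58.9 = 13.547
  Grade 10: (1,080/12,000) × 43.1 = 3.879
Post-stratified estimate = 58.361 → 58.4%.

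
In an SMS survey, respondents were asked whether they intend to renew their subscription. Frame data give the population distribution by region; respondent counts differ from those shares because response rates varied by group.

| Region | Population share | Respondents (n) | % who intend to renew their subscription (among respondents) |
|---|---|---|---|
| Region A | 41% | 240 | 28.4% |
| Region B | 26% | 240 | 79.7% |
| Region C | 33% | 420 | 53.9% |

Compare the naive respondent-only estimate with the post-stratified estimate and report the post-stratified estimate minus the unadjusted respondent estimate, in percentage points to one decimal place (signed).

Naive respondent-only estimate (weights = respondent counts):
  (240/900)×28.4 + (240/900)×79.7 + (420/900)×53.9 = 53.98%
Reweighting by population region shares:
  0.41×28.4 + 0.26×79.7 + 0.33×53.9 = 50.153%
Difference = 50.153 − 53.98 = -3.827 pp.

-3.8 percentage points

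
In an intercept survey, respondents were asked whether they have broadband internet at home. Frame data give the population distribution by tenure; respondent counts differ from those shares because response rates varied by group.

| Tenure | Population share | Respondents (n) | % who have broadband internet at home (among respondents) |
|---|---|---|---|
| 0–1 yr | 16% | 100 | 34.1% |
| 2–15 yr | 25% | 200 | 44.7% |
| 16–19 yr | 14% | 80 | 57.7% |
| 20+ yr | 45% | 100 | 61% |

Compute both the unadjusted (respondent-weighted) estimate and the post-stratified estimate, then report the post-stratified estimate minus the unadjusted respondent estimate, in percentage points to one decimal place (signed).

Naive respondent-only estimate (weights = respondent counts):
  (100/480)×34.1 + (200/480)×44.7 + (80/480)×57.7 + (100/480)×61 = 48.0542%
Reweighting by population tenure shares:
  0.16×34.1 + 0.25×44.7 + 0.14×57.7 + 0.45×61 = 52.159%
Difference = 52.159 − 48.0542 = 4.1048 pp.

+4.1 percentage points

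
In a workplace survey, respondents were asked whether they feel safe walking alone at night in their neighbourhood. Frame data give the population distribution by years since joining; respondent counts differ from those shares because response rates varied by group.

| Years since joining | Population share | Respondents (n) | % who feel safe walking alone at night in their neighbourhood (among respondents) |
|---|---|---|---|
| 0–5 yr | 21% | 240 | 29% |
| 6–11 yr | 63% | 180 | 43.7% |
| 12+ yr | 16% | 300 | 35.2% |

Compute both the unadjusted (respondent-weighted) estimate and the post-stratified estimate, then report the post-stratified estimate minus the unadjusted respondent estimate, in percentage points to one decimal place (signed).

Naive respondent-only estimate (weights = respondent counts):
  (240/720)×29 + (180/720)×43.7 + (300/720)×35.2 = 35.2583%
Reweighting by population years since joining shares:
  0.21×29 + 0.63×43.7 + 0.16×35.2 = 39.253%
Difference = 39.253 − 35.2583 = 3.9947 pp.

+4.0 percentage points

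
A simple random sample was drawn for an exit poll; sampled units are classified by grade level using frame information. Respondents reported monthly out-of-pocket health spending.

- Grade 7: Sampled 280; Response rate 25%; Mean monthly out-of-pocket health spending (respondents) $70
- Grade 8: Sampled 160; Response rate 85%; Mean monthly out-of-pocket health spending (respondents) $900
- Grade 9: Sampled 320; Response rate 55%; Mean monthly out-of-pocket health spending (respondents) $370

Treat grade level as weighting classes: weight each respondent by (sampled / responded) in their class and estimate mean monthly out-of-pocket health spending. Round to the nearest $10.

$370

Weighting each respondent by the inverse class response rate inflates each class back to its sampled size, so the class weight is n_sampled:
  Grade 7: 280 × 70 = 19,600
  Grade 8: 160 × 900 = 144,000
  Grade 9: 320 × 370 = 118,400
Adjusted estimate = 282,000 / 760 = 371.053 → $370.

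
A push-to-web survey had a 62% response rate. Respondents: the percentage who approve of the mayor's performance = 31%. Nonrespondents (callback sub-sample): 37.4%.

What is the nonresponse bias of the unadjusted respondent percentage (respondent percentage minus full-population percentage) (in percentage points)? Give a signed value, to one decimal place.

-2.4 percentage points

Nonresponse fraction = 1 − 0.62 = 0.38.
Bias = (nonresponse fraction) × (respondent percentage − nonrespondent percentage)
     = 0.38 × (31 − 37.4) = 0.38 × -6.4 = -2.432.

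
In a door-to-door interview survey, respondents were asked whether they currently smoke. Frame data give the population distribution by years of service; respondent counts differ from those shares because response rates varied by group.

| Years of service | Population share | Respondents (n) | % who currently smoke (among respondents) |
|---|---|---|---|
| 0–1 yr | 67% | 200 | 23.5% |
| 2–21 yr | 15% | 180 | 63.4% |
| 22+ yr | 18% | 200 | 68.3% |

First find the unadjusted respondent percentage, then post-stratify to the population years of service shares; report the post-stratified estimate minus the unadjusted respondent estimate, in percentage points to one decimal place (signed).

Naive respondent-only estimate (weights = respondent counts):
  (200/580)×23.5 + (180/580)×63.4 + (200/580)×68.3 = 51.331%
Post-stratified estimate weights by population shares:
  0.67×23.5 + 0.15×63.4 + 0.18×68.3 = 37.549%
Difference = 37.549 − 51.331 = -13.782 pp.

-13.8 percentage points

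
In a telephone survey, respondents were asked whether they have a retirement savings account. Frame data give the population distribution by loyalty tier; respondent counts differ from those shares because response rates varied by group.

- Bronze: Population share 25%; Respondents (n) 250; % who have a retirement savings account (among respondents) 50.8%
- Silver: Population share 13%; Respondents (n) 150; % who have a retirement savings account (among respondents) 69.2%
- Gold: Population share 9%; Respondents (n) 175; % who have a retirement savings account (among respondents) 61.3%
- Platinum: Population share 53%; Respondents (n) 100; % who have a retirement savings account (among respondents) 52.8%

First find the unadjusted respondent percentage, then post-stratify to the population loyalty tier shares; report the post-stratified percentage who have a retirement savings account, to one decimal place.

55.2%

Unadjusted (pooled respondent) estimate weights by respondent counts:
  (250/675)×50.8 + (150/675)×69.2 + (175/675)×61.3 + (100/675)×52.8 = 57.9074%
Post-stratified estimate weights by population shares:
  0.25×50.8 + 0.13×69.2 + 0.09×61.3 + 0.53×52.8 = 55.197%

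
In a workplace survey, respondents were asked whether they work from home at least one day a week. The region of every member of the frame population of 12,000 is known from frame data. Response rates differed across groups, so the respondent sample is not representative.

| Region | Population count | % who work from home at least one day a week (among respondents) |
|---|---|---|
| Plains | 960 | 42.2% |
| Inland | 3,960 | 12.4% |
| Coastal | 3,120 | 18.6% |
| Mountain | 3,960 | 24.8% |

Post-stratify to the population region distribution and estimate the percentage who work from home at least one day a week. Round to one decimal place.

20.5%

Each cell contributes population-share × respondent value:
  Plains: (960/12,000) × 42.2 = 3.376
  Inland: (3,960/12,000) × 12.4 = 4.092
  Coastal: (3,120/12,000) × 18.6 = 4.836
  Mountain: (3,960/12,000) × 24.8 = 8.184
Post-stratified estimate = 20.488 → 20.5%.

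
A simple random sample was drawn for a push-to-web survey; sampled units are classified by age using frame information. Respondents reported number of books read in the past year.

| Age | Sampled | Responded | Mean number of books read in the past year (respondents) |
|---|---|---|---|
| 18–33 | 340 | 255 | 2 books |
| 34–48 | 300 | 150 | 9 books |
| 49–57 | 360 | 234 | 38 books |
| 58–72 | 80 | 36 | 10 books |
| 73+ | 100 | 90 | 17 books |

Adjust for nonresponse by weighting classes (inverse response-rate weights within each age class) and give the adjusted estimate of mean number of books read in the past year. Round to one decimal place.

Class response rates: 18–33 255/340 = 75%, 34–48 150/300 = 50%, 49–57 234/360 = 65%, 58–72 36/80 = 45%, 73+ 90/100 = 90%.
Inverse-response-rate weighting restores each class to its sampled count, so class totals weight by n_sampled:
  18–33: 340 × 2 = 680
  34–48: 300 × 9 = 2700
  49–57: 360 × 38 = 13,680
  58–72: 80 × 10 = 800
  73+: 100 × 17 = 1700
Adjusted estimate = 19,560 / 1,180 = 16.5763 → 16.6.

16.6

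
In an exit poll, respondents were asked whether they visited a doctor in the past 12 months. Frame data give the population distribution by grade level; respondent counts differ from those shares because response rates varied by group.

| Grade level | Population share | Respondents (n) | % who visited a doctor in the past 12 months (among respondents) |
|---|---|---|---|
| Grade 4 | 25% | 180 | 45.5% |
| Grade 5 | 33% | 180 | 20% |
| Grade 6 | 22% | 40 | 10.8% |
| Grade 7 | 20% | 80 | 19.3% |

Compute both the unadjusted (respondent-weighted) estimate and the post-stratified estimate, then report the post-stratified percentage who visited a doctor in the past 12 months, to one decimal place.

Naive respondent-only estimate (weights = respondent counts):
  (180/480)×45.5 + (180/480)×20 + (40/480)×10.8 + (80/480)×19.3 = 28.6792%
Reweighting by population grade level shares:
  0.25×45.5 + 0.33×20 + 0.22×10.8 + 0.2×19.3 = 24.211%

24.2%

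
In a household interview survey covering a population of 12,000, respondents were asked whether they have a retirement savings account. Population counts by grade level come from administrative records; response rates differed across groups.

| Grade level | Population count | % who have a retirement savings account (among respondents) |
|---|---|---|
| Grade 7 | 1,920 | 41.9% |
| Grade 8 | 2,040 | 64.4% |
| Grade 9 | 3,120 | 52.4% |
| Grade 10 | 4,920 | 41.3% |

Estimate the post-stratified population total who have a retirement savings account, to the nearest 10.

5,790

Estimated count per cell = population count × respondent percentage:
  Grade 7: 1,920 × 41.9% = 804.48
  Grade 8: 2,040 × 64.4% = 1313.76
  Grade 9: 3,120 × 52.4% = 1634.88
  Grade 10: 4,920 × 41.3% = 2031.96
Estimated total = 5785.08 → 5,790.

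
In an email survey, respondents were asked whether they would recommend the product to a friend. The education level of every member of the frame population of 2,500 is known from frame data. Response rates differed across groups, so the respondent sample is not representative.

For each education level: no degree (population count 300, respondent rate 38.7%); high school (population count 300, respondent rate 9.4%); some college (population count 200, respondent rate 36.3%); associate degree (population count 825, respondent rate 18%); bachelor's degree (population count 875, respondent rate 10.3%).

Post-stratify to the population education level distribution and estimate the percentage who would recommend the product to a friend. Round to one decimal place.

18.2%

Weight each group's respondent value by its population share:
  no degree: (300/2,500) × 38.7 = 4.644
  high school: (300/2,500) × 9.4 = 1.128
  some college: (200/2,500) × 36.3 = 2.904
  associate degree: (825/2,500) × 18 = 5.94
  bachelor's degree: (875/2,500) × 10.3 = 3.605
Post-stratified estimate = 18.221 → 18.2%.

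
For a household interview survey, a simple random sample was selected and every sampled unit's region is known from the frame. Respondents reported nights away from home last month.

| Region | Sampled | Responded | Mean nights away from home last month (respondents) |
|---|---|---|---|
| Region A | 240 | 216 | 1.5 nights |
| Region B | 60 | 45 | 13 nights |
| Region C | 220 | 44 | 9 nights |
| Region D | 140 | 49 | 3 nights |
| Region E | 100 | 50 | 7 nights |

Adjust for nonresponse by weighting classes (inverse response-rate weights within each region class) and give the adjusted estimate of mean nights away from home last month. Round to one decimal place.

5.6

Response rates by class: Region A 216/240 = 90%, Region B 45/60 = 75%, Region C 44/220 = 20%, Region D 49/140 = 35%, Region E 50/100 = 50%.
Inverse-response-rate weighting restores each class to its sampled count, so class totals weight by n_sampled:
  Region A: 240 × 1.5 = 360
  Region B: 60 × 13 = 780
  Region C: 220 × 9 = 1980
  Region D: 140 × 3 = 420
  Region E: 100 × 7 = 700
Adjusted estimate = 4240 / 760 = 5.57895 → 5.6.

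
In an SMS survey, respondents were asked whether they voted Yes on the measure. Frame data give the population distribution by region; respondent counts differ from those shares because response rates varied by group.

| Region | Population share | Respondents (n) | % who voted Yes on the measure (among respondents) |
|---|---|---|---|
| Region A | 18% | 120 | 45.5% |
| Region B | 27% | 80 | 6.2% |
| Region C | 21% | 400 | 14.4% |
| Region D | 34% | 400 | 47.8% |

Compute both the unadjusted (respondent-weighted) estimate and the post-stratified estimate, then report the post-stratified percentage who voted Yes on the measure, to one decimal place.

29.1%

Without adjustment, the pooled respondent share is:
  (120/1000)×45.5 + (80/1000)×6.2 + (400/1000)×14.4 + (400/1000)×47.8 = 30.836%
Post-stratified estimate weights by population shares:
  0.18×45.5 + 0.27×6.2 + 0.21×14.4 + 0.34×47.8 = 29.14%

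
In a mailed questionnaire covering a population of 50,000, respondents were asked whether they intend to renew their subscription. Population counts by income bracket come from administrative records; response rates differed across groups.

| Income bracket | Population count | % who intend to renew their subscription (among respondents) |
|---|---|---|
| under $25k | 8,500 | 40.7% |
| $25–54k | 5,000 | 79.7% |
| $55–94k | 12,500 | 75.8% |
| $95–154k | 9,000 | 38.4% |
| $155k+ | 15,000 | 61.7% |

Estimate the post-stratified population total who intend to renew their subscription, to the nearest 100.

Estimated count per cell = population count × respondent percentage:
  under $25k: 8,500 × 40.7% = 3459.5
  $25–54k: 5,000 × 79.7% = 3985
  $55–94k: 12,500 × 75.8% = 9475
  $95–154k: 9,000 × 38.4% = 3456
  $155k+: 15,000 × 61.7% = 9255
Estimated total = 29630.5 → 29,600.

29,600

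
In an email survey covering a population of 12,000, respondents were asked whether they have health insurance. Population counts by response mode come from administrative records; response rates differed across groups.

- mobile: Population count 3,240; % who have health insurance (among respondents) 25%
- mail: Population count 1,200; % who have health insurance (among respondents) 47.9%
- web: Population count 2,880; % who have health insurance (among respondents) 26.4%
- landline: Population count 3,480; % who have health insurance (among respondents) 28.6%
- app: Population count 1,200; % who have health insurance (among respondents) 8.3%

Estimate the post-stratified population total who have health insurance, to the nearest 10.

Each cell contributes its population count × the respondent rate:
  mobile: 3,240 × 25% = 810
  mail: 1,200 × 47.9% = 574.8
  web: 2,880 × 26.4% = 760.32
  landline: 3,480 × 28.6% = 995.28
  app: 1,200 × 8.3% = 99.6
Estimated total = 3240 → 3,240.

3,240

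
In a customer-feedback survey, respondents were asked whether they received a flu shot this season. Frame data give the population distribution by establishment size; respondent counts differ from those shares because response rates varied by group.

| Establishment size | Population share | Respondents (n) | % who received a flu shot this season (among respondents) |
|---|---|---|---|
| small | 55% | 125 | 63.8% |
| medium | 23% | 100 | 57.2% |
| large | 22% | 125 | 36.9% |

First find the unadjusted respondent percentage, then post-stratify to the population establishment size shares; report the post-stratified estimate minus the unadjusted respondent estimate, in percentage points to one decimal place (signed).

+4.1 percentage points

Naive respondent-only estimate (weights = respondent counts):
  (125/350)×63.8 + (100/350)×57.2 + (125/350)×36.9 = 52.3071%
Post-stratifying to population shares instead:
  0.55×63.8 + 0.23×57.2 + 0.22×36.9 = 56.364%
Difference = 56.364 − 52.3071 = 4.0569 pp.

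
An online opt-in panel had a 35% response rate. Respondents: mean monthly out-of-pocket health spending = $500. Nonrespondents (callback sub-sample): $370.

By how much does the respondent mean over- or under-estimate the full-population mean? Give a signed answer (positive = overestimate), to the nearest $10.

Nonresponse fraction = 1 − 0.35 = 0.65.
Bias = (nonresponse fraction) × (respondent mean − nonrespondent mean)
     = 0.65 × (500 − 370) = 0.65 × 130 = 84.5.

+$80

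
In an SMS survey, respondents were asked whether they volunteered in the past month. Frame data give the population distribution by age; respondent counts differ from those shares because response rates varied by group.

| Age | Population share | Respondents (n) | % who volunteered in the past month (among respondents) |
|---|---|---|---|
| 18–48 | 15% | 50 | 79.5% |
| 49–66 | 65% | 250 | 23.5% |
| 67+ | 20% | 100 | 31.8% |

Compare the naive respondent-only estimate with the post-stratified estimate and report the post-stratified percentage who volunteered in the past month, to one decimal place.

33.6%

Without adjustment, the pooled respondent share is:
  (50/400)×79.5 + (250/400)×23.5 + (100/400)×31.8 = 32.575%
Reweighting by population age shares:
  0.15×79.5 + 0.65×23.5 + 0.2×31.8 = 33.56%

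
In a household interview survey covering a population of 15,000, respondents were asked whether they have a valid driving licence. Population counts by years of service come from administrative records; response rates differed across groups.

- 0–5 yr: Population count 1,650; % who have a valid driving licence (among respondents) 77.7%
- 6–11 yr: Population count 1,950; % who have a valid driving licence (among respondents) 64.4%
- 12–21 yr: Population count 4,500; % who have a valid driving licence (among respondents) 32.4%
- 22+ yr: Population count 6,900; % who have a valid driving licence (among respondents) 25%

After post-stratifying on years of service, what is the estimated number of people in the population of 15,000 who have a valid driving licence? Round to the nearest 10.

5,720

Each cell contributes its population count × the respondent rate:
  0–5 yr: 1,650 × 77.7% = 1282.05
  6–11 yr: 1,950 × 64.4% = 1255.8
  12–21 yr: 4,500 × 32.4% = 1458
  22+ yr: 6,900 × 25% = 1725
Estimated total = 5720.85 → 5,720.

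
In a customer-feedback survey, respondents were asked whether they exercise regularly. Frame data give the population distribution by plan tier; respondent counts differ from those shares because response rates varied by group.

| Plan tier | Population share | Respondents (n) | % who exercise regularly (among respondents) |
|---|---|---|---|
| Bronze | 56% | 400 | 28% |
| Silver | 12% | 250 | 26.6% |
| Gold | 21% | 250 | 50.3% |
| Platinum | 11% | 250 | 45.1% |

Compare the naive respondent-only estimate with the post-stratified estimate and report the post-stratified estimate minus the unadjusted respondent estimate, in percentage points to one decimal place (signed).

Unadjusted (pooled respondent) estimate weights by respondent counts:
  (400/1150)×28 + (250/1150)×26.6 + (250/1150)×50.3 + (250/1150)×45.1 = 36.2609%
Post-stratified estimate weights by population shares:
  0.56×28 + 0.12×26.6 + 0.21×50.3 + 0.11×45.1 = 34.396%
Difference = 34.396 − 36.2609 = -1.8649 pp.

-1.9 percentage points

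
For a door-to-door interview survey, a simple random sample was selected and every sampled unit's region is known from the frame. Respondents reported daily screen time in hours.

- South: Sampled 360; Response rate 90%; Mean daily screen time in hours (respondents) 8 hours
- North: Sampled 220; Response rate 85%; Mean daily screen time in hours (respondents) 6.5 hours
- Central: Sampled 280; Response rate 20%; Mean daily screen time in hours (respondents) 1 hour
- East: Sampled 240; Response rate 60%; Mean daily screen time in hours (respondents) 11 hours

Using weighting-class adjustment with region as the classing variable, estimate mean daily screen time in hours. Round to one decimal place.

6.6

Weighting each respondent by the inverse class response rate inflates each class back to its sampled size, so the class weight is n_sampled:
  South: 360 × 8 = 2880
  North: 220 × 6.5 = 1430
  Central: 280 × 1 = 280
  East: 240 × 11 = 2640
Adjusted estimate = 7230 / 1,100 = 6.57273 → 6.6.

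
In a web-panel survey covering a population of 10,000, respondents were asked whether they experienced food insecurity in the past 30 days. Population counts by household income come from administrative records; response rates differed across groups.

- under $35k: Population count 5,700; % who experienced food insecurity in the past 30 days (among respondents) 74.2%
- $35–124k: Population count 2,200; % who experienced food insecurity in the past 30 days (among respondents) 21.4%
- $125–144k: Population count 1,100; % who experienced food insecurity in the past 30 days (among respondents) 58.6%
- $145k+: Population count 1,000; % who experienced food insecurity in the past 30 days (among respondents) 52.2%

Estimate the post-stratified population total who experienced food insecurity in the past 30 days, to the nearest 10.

5,870

Each cell contributes its population count × the respondent rate:
  under $35k: 5,700 × 74.2% = 4229.4
  $35–124k: 2,200 × 21.4% = 470.8
  $125–144k: 1,100 × 58.6% = 644.6
  $145k+: 1,000 × 52.2% = 522
Estimated total = 5866.8 → 5,870.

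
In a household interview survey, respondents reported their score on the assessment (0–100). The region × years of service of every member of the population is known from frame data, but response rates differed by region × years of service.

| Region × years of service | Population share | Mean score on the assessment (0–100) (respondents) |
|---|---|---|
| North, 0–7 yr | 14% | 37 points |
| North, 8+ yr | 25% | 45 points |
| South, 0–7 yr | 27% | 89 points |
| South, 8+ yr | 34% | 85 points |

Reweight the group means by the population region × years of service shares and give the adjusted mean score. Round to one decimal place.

69.4

Reweight to the known region × years of service distribution:
  North, 0–7 yr: 0.14 × 37 = 5.18
  North, 8+ yr: 0.25 × 45 = 11.25
  South, 0–7 yr: 0.27 × 89 = 24.03
  South, 8+ yr: 0.34 × 85 = 28.9
Post-stratified estimate = 69.36 → 69.4.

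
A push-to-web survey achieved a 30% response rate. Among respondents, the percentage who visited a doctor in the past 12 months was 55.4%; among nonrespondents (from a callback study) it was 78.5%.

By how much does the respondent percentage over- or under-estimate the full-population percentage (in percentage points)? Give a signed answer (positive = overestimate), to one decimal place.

Nonresponse fraction = 1 − 0.3 = 0.7.
Bias = (nonresponse fraction) × (respondent percentage − nonrespondent percentage)
     = 0.7 × (55.4 − 78.5) = 0.7 × -23.1 = -16.17.

-16.2 percentage points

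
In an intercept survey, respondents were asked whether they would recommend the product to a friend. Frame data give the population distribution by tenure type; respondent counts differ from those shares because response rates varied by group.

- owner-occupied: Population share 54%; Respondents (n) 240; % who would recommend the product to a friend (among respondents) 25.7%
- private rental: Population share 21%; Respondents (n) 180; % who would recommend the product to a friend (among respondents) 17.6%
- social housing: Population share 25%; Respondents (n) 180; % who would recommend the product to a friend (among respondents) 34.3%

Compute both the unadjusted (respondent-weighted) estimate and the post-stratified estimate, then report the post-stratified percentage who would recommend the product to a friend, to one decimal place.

26.1%

Naive respondent-only estimate (weights = respondent counts):
  (240/600)×25.7 + (180/600)×17.6 + (180/600)×34.3 = 25.85%
Reweighting by population tenure type shares:
  0.54×25.7 + 0.21×17.6 + 0.25×34.3 = 26.149%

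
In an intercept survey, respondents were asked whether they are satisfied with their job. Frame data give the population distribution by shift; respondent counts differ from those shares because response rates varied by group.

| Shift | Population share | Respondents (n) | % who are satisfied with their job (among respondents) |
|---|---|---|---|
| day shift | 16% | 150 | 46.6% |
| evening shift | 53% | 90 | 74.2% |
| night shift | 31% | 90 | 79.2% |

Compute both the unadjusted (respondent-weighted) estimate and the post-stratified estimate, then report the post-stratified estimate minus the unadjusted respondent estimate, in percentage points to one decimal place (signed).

+8.3 percentage points

Naive respondent-only estimate (weights = respondent counts):
  (150/330)×46.6 + (90/330)×74.2 + (90/330)×79.2 = 63.0182%
Reweighting by population shift shares:
  0.16×46.6 + 0.53×74.2 + 0.31×79.2 = 71.334%
Difference = 71.334 − 63.0182 = 8.3158 pp.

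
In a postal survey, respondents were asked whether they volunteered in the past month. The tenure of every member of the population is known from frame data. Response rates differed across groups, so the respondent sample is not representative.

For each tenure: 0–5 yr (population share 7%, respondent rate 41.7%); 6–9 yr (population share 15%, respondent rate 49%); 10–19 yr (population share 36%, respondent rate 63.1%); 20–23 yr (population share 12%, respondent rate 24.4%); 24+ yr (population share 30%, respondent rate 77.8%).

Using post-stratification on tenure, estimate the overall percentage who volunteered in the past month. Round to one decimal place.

Weight each group's respondent value by its population share:
  0–5 yr: 0.07 × 41.7 = 2.919
  6–9 yr: 0.15 × 49 = 7.35
  10–19 yr: 0.36 × 63.1 = 22.716
  20–23 yr: 0.12 × 24.4 = 2.928
  24+ yr: 0.3 × 77.8 = 23.34
Post-stratified estimate = 59.253 → 59.3%.

59.3%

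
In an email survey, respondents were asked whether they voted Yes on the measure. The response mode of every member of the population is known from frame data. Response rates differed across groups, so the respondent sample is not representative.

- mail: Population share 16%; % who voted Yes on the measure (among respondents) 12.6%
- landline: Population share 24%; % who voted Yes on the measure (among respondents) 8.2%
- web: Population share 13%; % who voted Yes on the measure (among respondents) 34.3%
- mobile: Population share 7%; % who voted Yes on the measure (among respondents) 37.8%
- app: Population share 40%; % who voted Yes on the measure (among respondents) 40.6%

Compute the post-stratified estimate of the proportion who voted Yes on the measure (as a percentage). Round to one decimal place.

Each cell contributes population-share × respondent value:
  mail: 0.16 × 12.6 = 2.016
  landline: 0.24 × 8.2 = 1.968
  web: 0.13 × 34.3 = 4.459
  mobile: 0.07 × 37.8 = 2.646
  app: 0.4 × 40.6 = 16.24
Post-stratified estimate = 27.329 → 27.3%.

27.3%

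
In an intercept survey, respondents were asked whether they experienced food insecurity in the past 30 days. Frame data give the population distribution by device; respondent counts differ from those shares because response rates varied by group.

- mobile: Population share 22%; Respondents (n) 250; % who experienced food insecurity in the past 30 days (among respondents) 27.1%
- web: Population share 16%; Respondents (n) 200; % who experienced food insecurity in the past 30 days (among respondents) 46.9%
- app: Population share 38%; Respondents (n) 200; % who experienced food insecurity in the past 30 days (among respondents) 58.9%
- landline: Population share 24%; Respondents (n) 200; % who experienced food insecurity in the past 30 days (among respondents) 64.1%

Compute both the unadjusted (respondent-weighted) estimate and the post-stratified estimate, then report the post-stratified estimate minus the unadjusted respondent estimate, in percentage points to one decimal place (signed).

Without adjustment, the pooled respondent share is:
  (250/850)×27.1 + (200/850)×46.9 + (200/850)×58.9 + (200/850)×64.1 = 47.9471%
Post-stratified estimate weights by population shares:
  0.22×27.1 + 0.16×46.9 + 0.38×58.9 + 0.24×64.1 = 51.232%
Difference = 51.232 − 47.9471 = 3.2849 pp.

+3.3 percentage points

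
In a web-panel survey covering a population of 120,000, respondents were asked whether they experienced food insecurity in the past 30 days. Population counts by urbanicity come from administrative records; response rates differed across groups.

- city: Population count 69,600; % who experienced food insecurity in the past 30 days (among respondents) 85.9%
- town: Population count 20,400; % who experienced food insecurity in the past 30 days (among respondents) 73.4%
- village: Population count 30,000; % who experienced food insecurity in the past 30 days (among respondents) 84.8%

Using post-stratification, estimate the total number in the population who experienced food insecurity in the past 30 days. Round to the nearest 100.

Each cell contributes its population count × the respondent rate:
  city: 69,600 × 85.9% = 59786.4
  town: 20,400 × 73.4% = 14973.6
  village: 30,000 × 84.8% = 25,440
Estimated total = 100,200 → 100,200.

100,200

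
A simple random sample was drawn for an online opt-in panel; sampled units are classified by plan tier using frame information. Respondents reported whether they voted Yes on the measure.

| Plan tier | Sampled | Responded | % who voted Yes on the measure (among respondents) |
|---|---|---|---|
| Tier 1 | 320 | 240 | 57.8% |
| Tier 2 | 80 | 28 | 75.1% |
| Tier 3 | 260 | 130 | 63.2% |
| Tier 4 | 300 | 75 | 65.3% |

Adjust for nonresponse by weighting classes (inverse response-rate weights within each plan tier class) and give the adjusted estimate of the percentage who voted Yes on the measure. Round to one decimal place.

63.0%

Class response rates: Tier 1 240/320 = 75%, Tier 2 28/80 = 35%, Tier 3 130/260 = 50%, Tier 4 75/300 = 25%.
Weighting each respondent by the inverse class response rate inflates each class back to its sampled size, so the class weight is n_sampled:
  Tier 1: 320 × 57.8 = 18,496
  Tier 2: 80 × 75.1 = 6008
  Tier 3: 260 × 63.2 = 16,432
  Tier 4: 300 × 65.3 = 19,590
Adjusted estimate = 60,526 / 960 = 63.0479 → 63.0%.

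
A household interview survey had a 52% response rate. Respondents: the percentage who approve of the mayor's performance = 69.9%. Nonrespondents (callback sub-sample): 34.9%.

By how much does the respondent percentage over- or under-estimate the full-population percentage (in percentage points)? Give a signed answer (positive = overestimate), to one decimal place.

+16.8 percentage points

Nonresponse fraction = 1 − 0.52 = 0.48.
Bias = (nonresponse fraction) × (respondent percentage − nonrespondent percentage)
     = 0.48 × (69.9 − 34.9) = 0.48 × 35 = 16.8.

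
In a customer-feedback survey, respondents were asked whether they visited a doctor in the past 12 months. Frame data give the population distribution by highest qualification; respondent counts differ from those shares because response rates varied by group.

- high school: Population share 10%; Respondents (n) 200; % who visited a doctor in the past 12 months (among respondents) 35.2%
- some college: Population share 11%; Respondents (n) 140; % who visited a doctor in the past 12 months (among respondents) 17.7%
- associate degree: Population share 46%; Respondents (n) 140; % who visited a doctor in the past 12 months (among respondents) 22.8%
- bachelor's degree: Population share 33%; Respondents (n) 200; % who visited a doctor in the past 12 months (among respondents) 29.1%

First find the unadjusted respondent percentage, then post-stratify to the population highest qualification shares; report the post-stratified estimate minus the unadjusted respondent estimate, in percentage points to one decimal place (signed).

-1.7 percentage points

Without adjustment, the pooled respondent share is:
  (200/680)×35.2 + (140/680)×17.7 + (140/680)×22.8 + (200/680)×29.1 = 27.25%
Post-stratifying to population shares instead:
  0.1×35.2 + 0.11×17.7 + 0.46×22.8 + 0.33×29.1 = 25.558%
Difference = 25.558 − 27.25 = -1.692 pp.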